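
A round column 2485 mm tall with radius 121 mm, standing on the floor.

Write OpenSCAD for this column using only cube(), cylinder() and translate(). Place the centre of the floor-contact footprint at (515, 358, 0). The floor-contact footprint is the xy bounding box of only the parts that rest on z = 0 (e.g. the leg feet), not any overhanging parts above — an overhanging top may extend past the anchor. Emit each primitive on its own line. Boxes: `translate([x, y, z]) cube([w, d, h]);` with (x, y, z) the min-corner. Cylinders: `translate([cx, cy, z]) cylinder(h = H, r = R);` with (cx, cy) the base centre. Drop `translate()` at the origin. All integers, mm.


translate([515, 358, 0]) cylinder(h = 2485, r = 121);


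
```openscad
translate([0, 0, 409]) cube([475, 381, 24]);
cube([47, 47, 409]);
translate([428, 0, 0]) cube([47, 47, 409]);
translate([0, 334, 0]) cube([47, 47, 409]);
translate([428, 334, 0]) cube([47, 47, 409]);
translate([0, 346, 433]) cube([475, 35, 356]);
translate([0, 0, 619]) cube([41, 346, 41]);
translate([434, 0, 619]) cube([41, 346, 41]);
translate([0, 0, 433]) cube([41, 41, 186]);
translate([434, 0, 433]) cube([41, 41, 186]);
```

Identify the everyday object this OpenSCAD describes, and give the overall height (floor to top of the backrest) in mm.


A chair. The overall height is 789 mm.

A slab on four corner posts with a tall panel at the back — a chair. The seat slab sits at z = 409 with thickness 24, and the 356 mm backrest starts at the seat top, so the overall height is 409 + 24 + 356 = 789 mm.


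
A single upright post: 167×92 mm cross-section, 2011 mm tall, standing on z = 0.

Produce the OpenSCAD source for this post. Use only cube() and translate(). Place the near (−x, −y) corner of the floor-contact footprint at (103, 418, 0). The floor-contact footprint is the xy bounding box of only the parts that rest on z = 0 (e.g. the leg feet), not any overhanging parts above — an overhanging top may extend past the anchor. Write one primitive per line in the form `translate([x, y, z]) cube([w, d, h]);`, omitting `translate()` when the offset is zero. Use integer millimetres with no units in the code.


translate([103, 418, 0]) cube([167, 92, 2011]);


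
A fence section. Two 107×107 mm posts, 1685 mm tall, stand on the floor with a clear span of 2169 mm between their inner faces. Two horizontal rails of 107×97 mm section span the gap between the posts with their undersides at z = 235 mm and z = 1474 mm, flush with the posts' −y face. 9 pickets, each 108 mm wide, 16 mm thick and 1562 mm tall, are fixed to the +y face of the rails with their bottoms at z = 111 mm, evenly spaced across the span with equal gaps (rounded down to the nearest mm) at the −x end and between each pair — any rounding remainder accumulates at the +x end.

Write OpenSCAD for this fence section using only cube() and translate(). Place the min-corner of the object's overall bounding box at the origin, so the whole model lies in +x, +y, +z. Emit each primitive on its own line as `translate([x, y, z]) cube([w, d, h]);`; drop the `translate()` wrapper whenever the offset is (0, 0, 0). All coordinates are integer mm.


cube([107, 107, 1685]);
translate([2276, 0, 0]) cube([107, 107, 1685]);
translate([107, 0, 235]) cube([2169, 107, 97]);
translate([107, 0, 1474]) cube([2169, 107, 97]);
translate([226, 107, 111]) cube([108, 16, 1562]);
translate([453, 107, 111]) cube([108, 16, 1562]);
translate([680, 107, 111]) cube([108, 16, 1562]);
translate([907, 107, 111]) cube([108, 16, 1562]);
translate([1134, 107, 111]) cube([108, 16, 1562]);
translate([1361, 107, 111]) cube([108, 16, 1562]);
translate([1588, 107, 111]) cube([108, 16, 1562]);
translate([1815, 107, 111]) cube([108, 16, 1562]);
translate([2042, 107, 111]) cube([108, 16, 1562]);


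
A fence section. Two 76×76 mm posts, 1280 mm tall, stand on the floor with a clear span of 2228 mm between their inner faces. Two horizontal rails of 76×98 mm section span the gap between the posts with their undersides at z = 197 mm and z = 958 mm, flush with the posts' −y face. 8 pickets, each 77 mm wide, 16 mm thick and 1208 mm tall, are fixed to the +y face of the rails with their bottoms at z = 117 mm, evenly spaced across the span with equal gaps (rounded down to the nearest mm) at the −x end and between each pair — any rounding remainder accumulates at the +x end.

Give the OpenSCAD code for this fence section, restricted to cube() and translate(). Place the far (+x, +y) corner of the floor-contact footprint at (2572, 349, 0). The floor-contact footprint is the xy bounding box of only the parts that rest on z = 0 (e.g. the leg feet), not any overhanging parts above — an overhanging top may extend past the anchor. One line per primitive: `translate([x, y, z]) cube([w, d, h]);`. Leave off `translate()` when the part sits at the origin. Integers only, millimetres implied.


translate([192, 273, 0]) cube([76, 76, 1280]);
translate([2496, 273, 0]) cube([76, 76, 1280]);
translate([268, 273, 197]) cube([2228, 76, 98]);
translate([268, 273, 958]) cube([2228, 76, 98]);
translate([447, 349, 117]) cube([77, 16, 1208]);
translate([703, 349, 117]) cube([77, 16, 1208]);
translate([959, 349, 117]) cube([77, 16, 1208]);
translate([1215, 349, 117]) cube([77, 16, 1208]);
translate([1471, 349, 117]) cube([77, 16, 1208]);
translate([1727, 349, 117]) cube([77, 16, 1208]);
translate([1983, 349, 117]) cube([77, 16, 1208]);
translate([2239, 349, 117]) cube([77, 16, 1208]);


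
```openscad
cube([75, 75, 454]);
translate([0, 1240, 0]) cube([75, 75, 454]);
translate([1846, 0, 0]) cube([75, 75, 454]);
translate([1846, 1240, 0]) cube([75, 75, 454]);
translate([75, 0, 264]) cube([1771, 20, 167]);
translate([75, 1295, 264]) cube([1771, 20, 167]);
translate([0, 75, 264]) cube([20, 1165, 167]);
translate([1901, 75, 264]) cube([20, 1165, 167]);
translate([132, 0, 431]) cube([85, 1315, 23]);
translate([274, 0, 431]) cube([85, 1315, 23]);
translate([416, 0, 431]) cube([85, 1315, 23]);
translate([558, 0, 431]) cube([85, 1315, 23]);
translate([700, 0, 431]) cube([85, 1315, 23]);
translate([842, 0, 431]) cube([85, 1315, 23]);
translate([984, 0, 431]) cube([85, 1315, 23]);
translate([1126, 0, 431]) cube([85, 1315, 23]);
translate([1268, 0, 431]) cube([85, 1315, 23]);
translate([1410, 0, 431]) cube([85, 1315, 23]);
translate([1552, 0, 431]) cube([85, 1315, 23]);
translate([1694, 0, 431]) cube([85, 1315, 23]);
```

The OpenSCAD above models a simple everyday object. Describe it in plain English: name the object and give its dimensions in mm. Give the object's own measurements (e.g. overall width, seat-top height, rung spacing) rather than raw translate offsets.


A bed frame 1921 mm long (x) by 1315 mm wide (y). Four 75×75 mm corner posts, 454 mm tall, at the corners of the footprint. Four rails of 20 mm thickness and 167 mm height run between adjacent posts with their undersides at z = 264 mm, their outer faces flush with the outside of the frame (the two x-running rails run between the posts' inner faces; the two y-running rails run between the posts' inner faces). 12 slats, each 85 mm wide (x) and 23 mm thick, lie across the top of the two x-running rails, running the full 1315 mm width of the frame in y; along x they sit between the end posts with a 57 mm gap after the −x posts and between neighbouring slats, leaving 67 mm before the +x posts.


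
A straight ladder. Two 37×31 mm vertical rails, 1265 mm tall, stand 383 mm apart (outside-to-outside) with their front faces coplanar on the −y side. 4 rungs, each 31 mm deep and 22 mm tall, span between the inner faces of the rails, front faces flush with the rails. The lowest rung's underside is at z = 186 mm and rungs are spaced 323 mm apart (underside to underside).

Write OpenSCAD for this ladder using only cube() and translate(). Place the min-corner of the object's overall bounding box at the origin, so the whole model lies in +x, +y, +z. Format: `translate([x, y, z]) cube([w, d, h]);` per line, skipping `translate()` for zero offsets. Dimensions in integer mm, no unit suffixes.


cube([37, 31, 1265]);
translate([346, 0, 0]) cube([37, 31, 1265]);
translate([37, 0, 186]) cube([309, 31, 22]);
translate([37, 0, 509]) cube([309, 31, 22]);
translate([37, 0, 832]) cube([309, 31, 22]);
translate([37, 0, 1155]) cube([309, 31, 22]);


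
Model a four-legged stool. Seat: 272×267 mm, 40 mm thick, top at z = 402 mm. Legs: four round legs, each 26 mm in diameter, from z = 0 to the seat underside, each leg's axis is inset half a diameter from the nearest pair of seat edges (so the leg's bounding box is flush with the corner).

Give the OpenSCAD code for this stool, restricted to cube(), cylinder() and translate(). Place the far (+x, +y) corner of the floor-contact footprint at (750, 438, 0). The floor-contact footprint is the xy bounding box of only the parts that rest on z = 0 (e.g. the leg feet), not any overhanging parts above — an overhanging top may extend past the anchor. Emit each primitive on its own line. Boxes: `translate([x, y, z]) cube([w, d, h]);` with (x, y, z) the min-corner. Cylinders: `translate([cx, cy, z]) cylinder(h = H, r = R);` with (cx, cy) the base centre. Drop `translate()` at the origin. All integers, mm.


translate([478, 171, 362]) cube([272, 267, 40]);
translate([491, 184, 0]) cylinder(h = 362, r = 13);
translate([737, 184, 0]) cylinder(h = 362, r = 13);
translate([491, 425, 0]) cylinder(h = 362, r = 13);
translate([737, 425, 0]) cylinder(h = 362, r = 13);


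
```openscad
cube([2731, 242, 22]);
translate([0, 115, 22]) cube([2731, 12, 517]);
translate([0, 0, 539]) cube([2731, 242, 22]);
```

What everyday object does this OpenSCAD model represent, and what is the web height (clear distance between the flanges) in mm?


An I-beam. The web height is 517 mm.

Two wide flanges with a thin centred web — an I-beam. Overall 561 mm minus two 22 mm flanges gives a web of 561 − 2·22 = 517 mm.


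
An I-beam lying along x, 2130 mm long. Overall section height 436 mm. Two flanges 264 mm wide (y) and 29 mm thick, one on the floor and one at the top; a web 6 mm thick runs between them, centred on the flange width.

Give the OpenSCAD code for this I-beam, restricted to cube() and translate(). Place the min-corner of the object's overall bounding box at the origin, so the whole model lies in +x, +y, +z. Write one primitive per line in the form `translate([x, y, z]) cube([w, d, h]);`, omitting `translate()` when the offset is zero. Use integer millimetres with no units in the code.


cube([2130, 264, 29]);
translate([0, 129, 29]) cube([2130, 6, 378]);
translate([0, 0, 407]) cube([2130, 264, 29]);


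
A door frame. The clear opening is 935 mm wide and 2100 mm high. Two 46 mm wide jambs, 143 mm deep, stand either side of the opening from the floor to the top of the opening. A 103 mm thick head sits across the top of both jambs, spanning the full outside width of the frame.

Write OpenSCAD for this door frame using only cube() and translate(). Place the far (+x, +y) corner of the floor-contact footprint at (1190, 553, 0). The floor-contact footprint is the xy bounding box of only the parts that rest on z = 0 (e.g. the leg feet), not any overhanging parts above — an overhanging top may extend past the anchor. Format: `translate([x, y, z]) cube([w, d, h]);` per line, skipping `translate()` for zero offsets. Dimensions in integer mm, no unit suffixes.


translate([163, 410, 0]) cube([46, 143, 2100]);
translate([1144, 410, 0]) cube([46, 143, 2100]);
translate([163, 410, 2100]) cube([1027, 143, 103]);


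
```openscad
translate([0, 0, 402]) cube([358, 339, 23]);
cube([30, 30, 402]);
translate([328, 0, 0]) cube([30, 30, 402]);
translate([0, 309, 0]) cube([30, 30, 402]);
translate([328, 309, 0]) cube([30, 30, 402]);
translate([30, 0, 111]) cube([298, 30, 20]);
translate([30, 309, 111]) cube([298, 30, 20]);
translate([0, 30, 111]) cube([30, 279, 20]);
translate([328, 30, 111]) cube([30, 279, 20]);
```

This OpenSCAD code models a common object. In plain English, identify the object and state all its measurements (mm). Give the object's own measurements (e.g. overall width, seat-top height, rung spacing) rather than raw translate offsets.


A simple wooden stool: a rectangular seat 358 mm (x) by 339 mm (y), 23 mm thick, top face at z = 425 mm, on four square legs, each 30×30 mm in cross-section. The legs rest on z = 0, each flush with a corner of the seat. Four stretchers, 30 mm wide and 20 mm tall, connect adjacent legs with their undersides at z = 111 mm, each running between the inner faces of the legs it joins and aligned with the legs' outer faces on the other axis.


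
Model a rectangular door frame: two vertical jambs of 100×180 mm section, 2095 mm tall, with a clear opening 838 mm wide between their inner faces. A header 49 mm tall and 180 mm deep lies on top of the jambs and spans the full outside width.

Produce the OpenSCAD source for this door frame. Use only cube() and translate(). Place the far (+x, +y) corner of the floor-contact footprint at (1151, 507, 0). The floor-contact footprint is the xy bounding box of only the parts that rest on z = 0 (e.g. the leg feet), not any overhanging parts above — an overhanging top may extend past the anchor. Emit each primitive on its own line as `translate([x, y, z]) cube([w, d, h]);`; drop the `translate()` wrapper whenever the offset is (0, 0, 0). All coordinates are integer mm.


translate([113, 327, 0]) cube([100, 180, 2095]);
translate([1051, 327, 0]) cube([100, 180, 2095]);
translate([113, 327, 2095]) cube([1038, 180, 49]);


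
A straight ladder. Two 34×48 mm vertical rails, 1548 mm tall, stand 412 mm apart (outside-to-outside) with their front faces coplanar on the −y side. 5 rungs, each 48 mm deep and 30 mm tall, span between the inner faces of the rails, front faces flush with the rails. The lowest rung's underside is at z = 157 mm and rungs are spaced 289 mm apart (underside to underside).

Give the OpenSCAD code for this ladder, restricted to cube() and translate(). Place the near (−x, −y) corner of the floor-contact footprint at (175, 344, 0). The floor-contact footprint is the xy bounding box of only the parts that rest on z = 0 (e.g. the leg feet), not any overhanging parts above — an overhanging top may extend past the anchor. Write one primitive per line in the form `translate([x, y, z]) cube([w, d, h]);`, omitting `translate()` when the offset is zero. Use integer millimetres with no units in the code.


translate([175, 344, 0]) cube([34, 48, 1548]);
translate([553, 344, 0]) cube([34, 48, 1548]);
translate([209, 344, 157]) cube([344, 48, 30]);
translate([209, 344, 446]) cube([344, 48, 30]);
translate([209, 344, 735]) cube([344, 48, 30]);
translate([209, 344, 1024]) cube([344, 48, 30]);
translate([209, 344, 1313]) cube([344, 48, 30]);


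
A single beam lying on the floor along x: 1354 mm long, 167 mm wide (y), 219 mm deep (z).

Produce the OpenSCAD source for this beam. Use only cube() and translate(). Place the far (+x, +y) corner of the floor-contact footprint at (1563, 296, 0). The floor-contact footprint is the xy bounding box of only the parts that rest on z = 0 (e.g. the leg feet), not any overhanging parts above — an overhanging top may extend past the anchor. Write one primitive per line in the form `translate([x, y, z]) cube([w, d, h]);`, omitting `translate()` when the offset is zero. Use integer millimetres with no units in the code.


translate([209, 129, 0]) cube([1354, 167, 219]);


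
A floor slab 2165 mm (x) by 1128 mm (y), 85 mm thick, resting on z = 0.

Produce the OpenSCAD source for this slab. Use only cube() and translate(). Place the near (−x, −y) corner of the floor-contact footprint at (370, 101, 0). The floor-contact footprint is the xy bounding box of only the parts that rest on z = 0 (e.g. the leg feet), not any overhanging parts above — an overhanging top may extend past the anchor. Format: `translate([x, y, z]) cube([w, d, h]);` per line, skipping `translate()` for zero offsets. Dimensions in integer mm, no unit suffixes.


translate([370, 101, 0]) cube([2165, 1128, 85]);


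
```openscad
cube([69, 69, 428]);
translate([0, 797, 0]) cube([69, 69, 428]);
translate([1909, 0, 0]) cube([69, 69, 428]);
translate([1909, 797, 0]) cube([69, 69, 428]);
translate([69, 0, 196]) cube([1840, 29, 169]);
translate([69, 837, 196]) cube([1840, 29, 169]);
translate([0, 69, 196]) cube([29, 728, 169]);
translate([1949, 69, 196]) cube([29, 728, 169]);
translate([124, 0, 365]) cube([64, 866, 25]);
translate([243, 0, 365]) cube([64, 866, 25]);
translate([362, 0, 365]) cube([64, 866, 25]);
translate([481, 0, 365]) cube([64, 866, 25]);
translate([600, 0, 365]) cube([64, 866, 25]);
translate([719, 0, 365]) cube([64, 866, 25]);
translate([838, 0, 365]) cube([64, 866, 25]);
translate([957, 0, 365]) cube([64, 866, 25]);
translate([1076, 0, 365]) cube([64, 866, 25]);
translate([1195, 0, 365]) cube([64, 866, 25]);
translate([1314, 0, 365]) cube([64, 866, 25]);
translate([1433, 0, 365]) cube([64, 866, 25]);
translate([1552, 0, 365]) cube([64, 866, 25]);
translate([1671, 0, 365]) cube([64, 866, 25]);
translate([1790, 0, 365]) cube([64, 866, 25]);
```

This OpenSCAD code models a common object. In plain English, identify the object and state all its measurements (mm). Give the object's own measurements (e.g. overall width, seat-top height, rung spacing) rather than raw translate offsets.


A bed frame 1978 mm long (x) by 866 mm wide (y). Four 69×69 mm corner posts, 428 mm tall, at the corners of the footprint. Four rails of 29 mm thickness and 169 mm height run between adjacent posts with their undersides at z = 196 mm, their outer faces flush with the outside of the frame (the two x-running rails run between the posts' inner faces; the two y-running rails run between the posts' inner faces). 15 slats, each 64 mm wide (x) and 25 mm thick, lie across the top of the two x-running rails, running the full 866 mm width of the frame in y; along x they sit between the end posts with a 55 mm gap after the −x posts and between neighbouring slats and before the +x posts.


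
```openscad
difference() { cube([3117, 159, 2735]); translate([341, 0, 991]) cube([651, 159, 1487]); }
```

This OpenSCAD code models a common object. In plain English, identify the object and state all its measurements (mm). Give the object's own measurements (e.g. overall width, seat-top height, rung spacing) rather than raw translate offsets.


A wall 3117 mm long (x), 159 mm thick (y), 2735 mm tall, with a rectangular window opening cut through it. The opening is 651 mm wide and 1487 mm tall; its sill is at z = 991 mm and its near (−x) edge is 341 mm from the wall's −x end. The opening passes through the full wall thickness.


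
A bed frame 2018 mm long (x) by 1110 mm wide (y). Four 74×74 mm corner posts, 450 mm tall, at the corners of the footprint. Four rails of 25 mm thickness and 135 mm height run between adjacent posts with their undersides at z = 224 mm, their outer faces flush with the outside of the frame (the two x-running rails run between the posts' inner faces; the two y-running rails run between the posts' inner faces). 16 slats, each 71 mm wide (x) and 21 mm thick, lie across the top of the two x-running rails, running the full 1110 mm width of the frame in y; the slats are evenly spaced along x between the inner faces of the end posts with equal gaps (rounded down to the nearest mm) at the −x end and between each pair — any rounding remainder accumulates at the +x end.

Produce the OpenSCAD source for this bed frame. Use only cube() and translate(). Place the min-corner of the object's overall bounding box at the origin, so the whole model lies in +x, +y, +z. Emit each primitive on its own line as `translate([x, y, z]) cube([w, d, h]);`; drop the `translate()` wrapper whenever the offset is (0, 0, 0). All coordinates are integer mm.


// slat z = rail_z + rail_h = 224 + 135 = 359
// slat gap = ⌊(1870 − 16·71) / 17⌋ = 43
cube([74, 74, 450]);
translate([0, 1036, 0]) cube([74, 74, 450]);
translate([1944, 0, 0]) cube([74, 74, 450]);
translate([1944, 1036, 0]) cube([74, 74, 450]);
translate([74, 0, 224]) cube([1870, 25, 135]);
translate([74, 1085, 224]) cube([1870, 25, 135]);
translate([0, 74, 224]) cube([25, 962, 135]);
translate([1993, 74, 224]) cube([25, 962, 135]);
translate([117, 0, 359]) cube([71, 1110, 21]);
translate([231, 0, 359]) cube([71, 1110, 21]);
translate([345, 0, 359]) cube([71, 1110, 21]);
translate([459, 0, 359]) cube([71, 1110, 21]);
translate([573, 0, 359]) cube([71, 1110, 21]);
translate([687, 0, 359]) cube([71, 1110, 21]);
translate([801, 0, 359]) cube([71, 1110, 21]);
translate([915, 0, 359]) cube([71, 1110, 21]);
translate([1029, 0, 359]) cube([71, 1110, 21]);
translate([1143, 0, 359]) cube([71, 1110, 21]);
translate([1257, 0, 359]) cube([71, 1110, 21]);
translate([1371, 0, 359]) cube([71, 1110, 21]);
translate([1485, 0, 359]) cube([71, 1110, 21]);
translate([1599, 0, 359]) cube([71, 1110, 21]);
translate([1713, 0, 359]) cube([71, 1110, 21]);
translate([1827, 0, 359]) cube([71, 1110, 21]);


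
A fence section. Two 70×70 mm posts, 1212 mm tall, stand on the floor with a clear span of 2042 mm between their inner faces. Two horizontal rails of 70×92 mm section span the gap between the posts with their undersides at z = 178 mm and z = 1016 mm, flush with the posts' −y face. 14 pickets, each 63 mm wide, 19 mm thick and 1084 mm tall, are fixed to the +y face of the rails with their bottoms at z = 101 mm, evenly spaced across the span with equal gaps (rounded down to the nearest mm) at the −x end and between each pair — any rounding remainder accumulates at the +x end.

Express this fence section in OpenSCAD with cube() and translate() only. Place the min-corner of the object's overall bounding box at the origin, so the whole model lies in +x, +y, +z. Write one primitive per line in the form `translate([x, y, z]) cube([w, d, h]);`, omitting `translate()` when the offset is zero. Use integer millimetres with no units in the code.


cube([70, 70, 1212]);
translate([2112, 0, 0]) cube([70, 70, 1212]);
translate([70, 0, 178]) cube([2042, 70, 92]);
translate([70, 0, 1016]) cube([2042, 70, 92]);
translate([147, 70, 101]) cube([63, 19, 1084]);
translate([287, 70, 101]) cube([63, 19, 1084]);
translate([427, 70, 101]) cube([63, 19, 1084]);
translate([567, 70, 101]) cube([63, 19, 1084]);
translate([707, 70, 101]) cube([63, 19, 1084]);
translate([847, 70, 101]) cube([63, 19, 1084]);
translate([987, 70, 101]) cube([63, 19, 1084]);
translate([1127, 70, 101]) cube([63, 19, 1084]);
translate([1267, 70, 101]) cube([63, 19, 1084]);
translate([1407, 70, 101]) cube([63, 19, 1084]);
translate([1547, 70, 101]) cube([63, 19, 1084]);
translate([1687, 70, 101]) cube([63, 19, 1084]);
translate([1827, 70, 101]) cube([63, 19, 1084]);
translate([1967, 70, 101]) cube([63, 19, 1084]);


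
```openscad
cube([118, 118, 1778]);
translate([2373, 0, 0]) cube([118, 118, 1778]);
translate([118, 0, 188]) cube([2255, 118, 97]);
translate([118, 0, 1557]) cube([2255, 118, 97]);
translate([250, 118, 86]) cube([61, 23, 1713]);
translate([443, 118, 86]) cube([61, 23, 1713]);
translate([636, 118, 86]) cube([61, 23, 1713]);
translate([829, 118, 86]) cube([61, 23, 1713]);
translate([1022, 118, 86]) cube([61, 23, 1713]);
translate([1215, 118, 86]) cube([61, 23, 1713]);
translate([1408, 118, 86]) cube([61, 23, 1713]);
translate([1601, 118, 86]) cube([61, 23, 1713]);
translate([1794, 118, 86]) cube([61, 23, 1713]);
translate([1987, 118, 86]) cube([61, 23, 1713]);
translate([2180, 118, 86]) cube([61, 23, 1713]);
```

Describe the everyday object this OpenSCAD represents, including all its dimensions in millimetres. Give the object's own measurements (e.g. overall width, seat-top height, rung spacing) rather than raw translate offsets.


A fence section. Two 118×118 mm posts, 1778 mm tall, stand on the floor with a clear span of 2255 mm between their inner faces. Two horizontal rails of 118×97 mm section span the gap between the posts with their undersides at z = 188 mm and z = 1557 mm, flush with the posts' −y face. 11 pickets, each 61 mm wide, 23 mm thick and 1713 mm tall, are fixed to the +y face of the rails with their bottoms at z = 86 mm, spaced across the span with a 132 mm gap after the −x post and between neighbouring pickets and before the +x post.


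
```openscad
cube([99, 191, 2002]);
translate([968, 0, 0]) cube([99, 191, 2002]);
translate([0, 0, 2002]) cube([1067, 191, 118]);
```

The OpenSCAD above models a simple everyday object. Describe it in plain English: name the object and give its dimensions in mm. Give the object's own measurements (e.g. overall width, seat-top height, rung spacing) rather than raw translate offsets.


A door frame. The clear opening is 869 mm wide and 2002 mm high. Two 99 mm wide jambs, 191 mm deep, stand either side of the opening from the floor to the top of the opening. A 118 mm thick head sits across the top of both jambs, spanning the full outside width of the frame.


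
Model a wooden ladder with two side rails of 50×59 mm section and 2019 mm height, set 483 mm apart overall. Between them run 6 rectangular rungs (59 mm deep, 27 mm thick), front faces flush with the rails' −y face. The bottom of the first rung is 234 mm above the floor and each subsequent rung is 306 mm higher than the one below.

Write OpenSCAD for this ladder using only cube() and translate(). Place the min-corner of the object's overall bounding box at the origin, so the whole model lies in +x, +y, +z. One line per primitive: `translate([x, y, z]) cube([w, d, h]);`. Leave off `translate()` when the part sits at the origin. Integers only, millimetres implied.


// rung span = 483 - 2*50 = 383
// rung[k] z = 234 + k*306
cube([50, 59, 2019]);
translate([433, 0, 0]) cube([50, 59, 2019]);
translate([50, 0, 234]) cube([383, 59, 27]);
translate([50, 0, 540]) cube([383, 59, 27]);
translate([50, 0, 846]) cube([383, 59, 27]);
translate([50, 0, 1152]) cube([383, 59, 27]);
translate([50, 0, 1458]) cube([383, 59, 27]);
translate([50, 0, 1764]) cube([383, 59, 27]);


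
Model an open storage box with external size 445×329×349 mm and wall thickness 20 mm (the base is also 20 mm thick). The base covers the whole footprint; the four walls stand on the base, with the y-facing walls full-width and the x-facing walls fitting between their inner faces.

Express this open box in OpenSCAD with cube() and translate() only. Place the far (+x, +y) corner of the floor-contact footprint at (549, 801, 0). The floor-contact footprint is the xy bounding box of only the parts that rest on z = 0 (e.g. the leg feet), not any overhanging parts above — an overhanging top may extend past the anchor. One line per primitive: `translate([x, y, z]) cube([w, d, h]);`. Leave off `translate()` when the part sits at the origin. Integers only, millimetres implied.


translate([104, 472, 0]) cube([445, 329, 20]);
translate([104, 472, 20]) cube([445, 20, 329]);
translate([104, 781, 20]) cube([445, 20, 329]);
translate([104, 492, 20]) cube([20, 289, 329]);
translate([529, 492, 20]) cube([20, 289, 329]);


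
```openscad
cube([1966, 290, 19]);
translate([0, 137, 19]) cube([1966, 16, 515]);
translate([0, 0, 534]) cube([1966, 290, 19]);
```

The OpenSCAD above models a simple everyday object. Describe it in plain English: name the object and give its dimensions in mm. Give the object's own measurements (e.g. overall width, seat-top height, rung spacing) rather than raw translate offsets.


An I-beam lying along x, 1966 mm long. Overall section height 553 mm. Two flanges 290 mm wide (y) and 19 mm thick, one on the floor and one at the top; a web 16 mm thick runs between them, centred on the flange width.


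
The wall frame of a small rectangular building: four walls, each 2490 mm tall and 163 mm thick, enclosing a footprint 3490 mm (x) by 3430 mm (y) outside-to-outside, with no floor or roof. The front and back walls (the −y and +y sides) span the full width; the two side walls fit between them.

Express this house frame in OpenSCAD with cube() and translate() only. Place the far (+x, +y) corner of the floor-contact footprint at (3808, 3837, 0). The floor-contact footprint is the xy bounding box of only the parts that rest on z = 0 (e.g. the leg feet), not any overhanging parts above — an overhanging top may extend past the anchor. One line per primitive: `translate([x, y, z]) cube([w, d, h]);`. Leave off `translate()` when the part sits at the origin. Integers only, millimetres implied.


translate([318, 407, 0]) cube([3490, 163, 2490]);
translate([318, 3674, 0]) cube([3490, 163, 2490]);
translate([318, 570, 0]) cube([163, 3104, 2490]);
translate([3645, 570, 0]) cube([163, 3104, 2490]);


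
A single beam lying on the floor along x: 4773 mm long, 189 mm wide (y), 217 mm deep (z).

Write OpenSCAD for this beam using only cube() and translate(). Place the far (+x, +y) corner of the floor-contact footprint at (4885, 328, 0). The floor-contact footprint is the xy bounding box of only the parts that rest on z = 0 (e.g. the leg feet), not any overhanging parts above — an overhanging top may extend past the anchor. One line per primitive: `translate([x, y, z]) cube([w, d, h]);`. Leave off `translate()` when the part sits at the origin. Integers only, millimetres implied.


translate([112, 139, 0]) cube([4773, 189, 217]);


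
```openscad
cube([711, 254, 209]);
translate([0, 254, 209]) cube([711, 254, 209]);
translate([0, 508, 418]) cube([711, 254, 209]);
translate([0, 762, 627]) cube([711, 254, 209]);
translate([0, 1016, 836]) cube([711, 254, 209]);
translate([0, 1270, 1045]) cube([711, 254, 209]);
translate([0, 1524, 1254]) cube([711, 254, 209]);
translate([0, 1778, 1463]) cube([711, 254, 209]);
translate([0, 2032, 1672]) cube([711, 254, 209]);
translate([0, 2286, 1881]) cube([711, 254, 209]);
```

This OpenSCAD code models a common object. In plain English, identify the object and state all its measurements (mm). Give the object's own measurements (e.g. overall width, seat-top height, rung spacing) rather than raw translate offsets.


A straight staircase of 10 solid steps. Each step is 711 mm wide (x), 254 mm deep (y, the going) and 209 mm tall (the rise). The first step rests on the floor; each subsequent step sits one going further in +y and one rise higher in +z, directly behind and above the previous step with no overlap.


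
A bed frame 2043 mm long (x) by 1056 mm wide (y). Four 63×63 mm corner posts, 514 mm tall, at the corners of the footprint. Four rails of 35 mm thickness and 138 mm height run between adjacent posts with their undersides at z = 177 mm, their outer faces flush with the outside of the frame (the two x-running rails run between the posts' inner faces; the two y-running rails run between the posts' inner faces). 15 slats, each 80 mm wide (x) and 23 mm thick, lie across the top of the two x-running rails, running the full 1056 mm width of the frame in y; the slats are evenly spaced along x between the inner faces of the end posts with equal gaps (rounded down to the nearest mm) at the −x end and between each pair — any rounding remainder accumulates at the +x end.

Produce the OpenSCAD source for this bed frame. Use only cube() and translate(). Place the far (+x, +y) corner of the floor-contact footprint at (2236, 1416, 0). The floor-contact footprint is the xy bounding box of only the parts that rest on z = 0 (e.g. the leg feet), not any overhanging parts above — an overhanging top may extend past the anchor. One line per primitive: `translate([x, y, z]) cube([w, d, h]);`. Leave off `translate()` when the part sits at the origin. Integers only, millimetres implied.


translate([193, 360, 0]) cube([63, 63, 514]);
translate([193, 1353, 0]) cube([63, 63, 514]);
translate([2173, 360, 0]) cube([63, 63, 514]);
translate([2173, 1353, 0]) cube([63, 63, 514]);
translate([256, 360, 177]) cube([1917, 35, 138]);
translate([256, 1381, 177]) cube([1917, 35, 138]);
translate([193, 423, 177]) cube([35, 930, 138]);
translate([2201, 423, 177]) cube([35, 930, 138]);
translate([300, 360, 315]) cube([80, 1056, 23]);
translate([424, 360, 315]) cube([80, 1056, 23]);
translate([548, 360, 315]) cube([80, 1056, 23]);
translate([672, 360, 315]) cube([80, 1056, 23]);
translate([796, 360, 315]) cube([80, 1056, 23]);
translate([920, 360, 315]) cube([80, 1056, 23]);
translate([1044, 360, 315]) cube([80, 1056, 23]);
translate([1168, 360, 315]) cube([80, 1056, 23]);
translate([1292, 360, 315]) cube([80, 1056, 23]);
translate([1416, 360, 315]) cube([80, 1056, 23]);
translate([1540, 360, 315]) cube([80, 1056, 23]);
translate([1664, 360, 315]) cube([80, 1056, 23]);
translate([1788, 360, 315]) cube([80, 1056, 23]);
translate([1912, 360, 315]) cube([80, 1056, 23]);
translate([2036, 360, 315]) cube([80, 1056, 23]);


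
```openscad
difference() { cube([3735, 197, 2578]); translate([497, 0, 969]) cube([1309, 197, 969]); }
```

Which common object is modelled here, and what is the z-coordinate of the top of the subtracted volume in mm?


A wall with a window opening. The window head height is 1938 mm.

A wall with a rectangular opening subtracted — a window. Sill at z = 969, opening 969 mm tall, so the head is at 969 + 969 = 1938 mm.


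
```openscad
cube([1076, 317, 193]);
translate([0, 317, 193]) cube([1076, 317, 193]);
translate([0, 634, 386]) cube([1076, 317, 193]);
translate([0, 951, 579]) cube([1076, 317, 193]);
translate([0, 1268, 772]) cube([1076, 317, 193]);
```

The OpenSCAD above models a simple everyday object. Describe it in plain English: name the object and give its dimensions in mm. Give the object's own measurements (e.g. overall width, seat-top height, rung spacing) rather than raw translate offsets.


A straight staircase of 5 solid steps. Each step is 1076 mm wide (x), 317 mm deep (y, the going) and 193 mm tall (the rise). The first step rests on the floor; each subsequent step sits one going further in +y and one rise higher in +z, directly behind and above the previous step with no overlap.


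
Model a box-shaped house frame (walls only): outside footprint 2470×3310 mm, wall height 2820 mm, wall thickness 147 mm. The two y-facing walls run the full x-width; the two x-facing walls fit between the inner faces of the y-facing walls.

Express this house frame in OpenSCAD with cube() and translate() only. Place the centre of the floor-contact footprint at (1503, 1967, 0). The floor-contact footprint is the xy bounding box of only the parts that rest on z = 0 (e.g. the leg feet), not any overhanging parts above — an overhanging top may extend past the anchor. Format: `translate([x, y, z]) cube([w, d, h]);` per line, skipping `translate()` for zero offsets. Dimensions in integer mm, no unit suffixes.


translate([268, 312, 0]) cube([2470, 147, 2820]);
translate([268, 3475, 0]) cube([2470, 147, 2820]);
translate([268, 459, 0]) cube([147, 3016, 2820]);
translate([2591, 459, 0]) cube([147, 3016, 2820]);


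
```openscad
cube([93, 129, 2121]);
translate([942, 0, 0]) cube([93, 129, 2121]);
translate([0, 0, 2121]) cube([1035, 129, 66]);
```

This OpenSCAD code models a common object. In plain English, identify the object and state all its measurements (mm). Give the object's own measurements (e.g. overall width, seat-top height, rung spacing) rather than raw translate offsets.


A door frame. The clear opening is 849 mm wide and 2121 mm high. Two 93 mm wide jambs, 129 mm deep, stand either side of the opening from the floor to the top of the opening. A 66 mm thick head sits across the top of both jambs, spanning the full outside width of the frame.


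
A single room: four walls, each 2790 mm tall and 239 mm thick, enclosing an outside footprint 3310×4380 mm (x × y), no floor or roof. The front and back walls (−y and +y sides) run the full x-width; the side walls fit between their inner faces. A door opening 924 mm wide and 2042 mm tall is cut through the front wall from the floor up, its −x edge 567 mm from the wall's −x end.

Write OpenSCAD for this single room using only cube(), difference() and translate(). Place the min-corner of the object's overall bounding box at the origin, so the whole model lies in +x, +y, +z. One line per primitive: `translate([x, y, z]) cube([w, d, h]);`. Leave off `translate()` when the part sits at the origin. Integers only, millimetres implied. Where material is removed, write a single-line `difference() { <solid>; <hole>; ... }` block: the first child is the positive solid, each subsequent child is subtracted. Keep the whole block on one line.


difference() { cube([3310, 239, 2790]); translate([567, 0, 0]) cube([924, 239, 2042]); }
translate([0, 4141, 0]) cube([3310, 239, 2790]);
translate([0, 239, 0]) cube([239, 3902, 2790]);
translate([3071, 239, 0]) cube([239, 3902, 2790]);


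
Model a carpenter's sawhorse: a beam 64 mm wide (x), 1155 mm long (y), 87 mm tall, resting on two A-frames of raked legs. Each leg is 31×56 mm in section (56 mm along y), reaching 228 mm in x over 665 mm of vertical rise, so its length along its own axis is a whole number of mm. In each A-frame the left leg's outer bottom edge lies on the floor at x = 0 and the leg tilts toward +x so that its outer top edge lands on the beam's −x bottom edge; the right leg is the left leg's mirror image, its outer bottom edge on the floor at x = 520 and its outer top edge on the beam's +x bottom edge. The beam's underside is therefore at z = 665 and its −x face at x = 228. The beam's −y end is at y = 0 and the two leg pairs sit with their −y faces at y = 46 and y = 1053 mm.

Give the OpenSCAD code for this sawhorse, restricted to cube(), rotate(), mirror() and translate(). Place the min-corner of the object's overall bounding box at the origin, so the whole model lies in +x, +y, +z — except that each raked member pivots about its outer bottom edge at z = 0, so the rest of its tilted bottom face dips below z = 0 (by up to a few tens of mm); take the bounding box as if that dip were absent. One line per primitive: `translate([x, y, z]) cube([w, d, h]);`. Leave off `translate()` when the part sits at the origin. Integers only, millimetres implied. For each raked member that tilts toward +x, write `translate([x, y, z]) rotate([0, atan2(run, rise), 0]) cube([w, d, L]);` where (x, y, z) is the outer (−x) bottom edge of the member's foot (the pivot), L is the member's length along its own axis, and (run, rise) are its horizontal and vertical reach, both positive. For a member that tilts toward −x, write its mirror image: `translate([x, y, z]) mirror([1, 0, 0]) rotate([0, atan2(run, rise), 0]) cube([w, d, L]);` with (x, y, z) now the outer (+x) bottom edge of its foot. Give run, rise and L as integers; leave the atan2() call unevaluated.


translate([228, 0, 665]) cube([64, 1155, 87]);
translate([0, 46, 0]) rotate([0, atan2(228, 665), 0]) cube([31, 56, 703]);
translate([520, 46, 0]) mirror([1, 0, 0]) rotate([0, atan2(228, 665), 0]) cube([31, 56, 703]);
translate([0, 1053, 0]) rotate([0, atan2(228, 665), 0]) cube([31, 56, 703]);
translate([520, 1053, 0]) mirror([1, 0, 0]) rotate([0, atan2(228, 665), 0]) cube([31, 56, 703]);


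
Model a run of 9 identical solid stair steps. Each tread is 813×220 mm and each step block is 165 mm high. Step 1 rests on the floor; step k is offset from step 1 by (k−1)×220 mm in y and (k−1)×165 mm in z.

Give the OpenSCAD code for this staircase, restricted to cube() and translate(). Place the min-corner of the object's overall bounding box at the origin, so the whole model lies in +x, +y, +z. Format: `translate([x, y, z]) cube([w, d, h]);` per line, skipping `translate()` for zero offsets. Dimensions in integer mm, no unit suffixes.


cube([813, 220, 165]);
translate([0, 220, 165]) cube([813, 220, 165]);
translate([0, 440, 330]) cube([813, 220, 165]);
translate([0, 660, 495]) cube([813, 220, 165]);
translate([0, 880, 660]) cube([813, 220, 165]);
translate([0, 1100, 825]) cube([813, 220, 165]);
translate([0, 1320, 990]) cube([813, 220, 165]);
translate([0, 1540, 1155]) cube([813, 220, 165]);
translate([0, 1760, 1320]) cube([813, 220, 165]);


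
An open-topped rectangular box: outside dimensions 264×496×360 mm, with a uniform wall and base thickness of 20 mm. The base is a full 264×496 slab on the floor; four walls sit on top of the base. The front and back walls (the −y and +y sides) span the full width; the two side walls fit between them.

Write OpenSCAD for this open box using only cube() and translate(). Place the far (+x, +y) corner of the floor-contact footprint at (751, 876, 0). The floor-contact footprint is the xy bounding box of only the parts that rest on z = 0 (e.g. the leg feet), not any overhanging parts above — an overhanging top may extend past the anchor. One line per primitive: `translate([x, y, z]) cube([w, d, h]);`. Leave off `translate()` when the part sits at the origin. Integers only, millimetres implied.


translate([487, 380, 0]) cube([264, 496, 20]);
translate([487, 380, 20]) cube([264, 20, 340]);
translate([487, 856, 20]) cube([264, 20, 340]);
translate([487, 400, 20]) cube([20, 456, 340]);
translate([731, 400, 20]) cube([20, 456, 340]);
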